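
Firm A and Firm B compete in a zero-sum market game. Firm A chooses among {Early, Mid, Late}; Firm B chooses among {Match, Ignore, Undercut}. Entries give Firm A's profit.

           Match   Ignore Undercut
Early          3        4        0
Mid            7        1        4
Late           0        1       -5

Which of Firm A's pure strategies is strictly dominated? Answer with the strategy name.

Early gives a strictly higher payoff than Late against every column: 3 > 0, 4 > 1, 0 > -5.
So Late is strictly dominated and Firm A never plays it.

Late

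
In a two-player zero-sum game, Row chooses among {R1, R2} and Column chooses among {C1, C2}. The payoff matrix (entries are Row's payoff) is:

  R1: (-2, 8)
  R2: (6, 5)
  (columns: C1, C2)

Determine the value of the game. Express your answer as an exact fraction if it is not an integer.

Row minima: R1 → -2, R2 → 5; maximin = 5.
Column maxima: C1 → 6, C2 → 8; minimax = 6.
5 ≠ 6, so there is no saddle point; optimal play is mixed.
Let Row play R1 with probability p. Expected payoff against C1: (-2)p + 6(1−p) = −8p + 6; against C2: 8p + 5(1−p) = 3p + 5.
Setting these equal: −8p + 6 = 3p + 5 ⇒ −11p = -1 ⇒ p = 1/11, and the value is (-8)·(1/11) + 6 = 58/11.
For Column: with q = P(C1), equating R1's and R2's payoffs gives −10q + 8 = q + 5 ⇒ q = 3/11.

58/11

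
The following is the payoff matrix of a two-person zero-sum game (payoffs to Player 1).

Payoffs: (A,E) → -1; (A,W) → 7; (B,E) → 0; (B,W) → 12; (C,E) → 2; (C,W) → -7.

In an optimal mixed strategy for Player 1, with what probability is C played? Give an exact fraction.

Row minima: A → -1, B → 0, C → -7; maximin = 0.
Column maxima: E → 2, W → 12; minimax = 2.
0 ≠ 2, so there is no saddle point; optimal play is mixed.
A is strictly dominated by B, so Player 1 never plays it.
On the remaining 2×2 (B, C vs E, W):
Let Player 1 play B with probability p. Expected payoff against E: 0p + 2(1−p) = −2p + 2; against W: 12p + (-7)(1−p) = 19p − 7.
Setting these equal: −2p + 2 = 19p − 7 ⇒ −21p = -9 ⇒ p = 3/7, and the value is (-2)·(3/7) + 2 = 8/7.
For Player 2: with q = P(E), equating B's and C's payoffs gives −12q + 12 = 9q − 7 ⇒ q = 19/21.

4/7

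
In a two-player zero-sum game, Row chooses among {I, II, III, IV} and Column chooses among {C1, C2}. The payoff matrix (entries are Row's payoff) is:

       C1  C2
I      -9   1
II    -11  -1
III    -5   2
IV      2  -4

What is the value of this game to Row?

-16/13

Row minima: I → -9, II → -11, III → -5, IV → -4; maximin = -4.
Column maxima: C1 → 2, C2 → 2; minimax = 2.
-4 ≠ 2, so there is no saddle point; optimal play is mixed.
I is strictly dominated by III, so Row never plays it.
II is strictly dominated by III, so Row never plays it.
On the remaining 2×2 (III, IV vs C1, C2):
Let Row play III with probability p. Expected payoff against C1: (-5)p + 2(1−p) = −7p + 2; against C2: 2p + (-4)(1−p) = 6p − 4.
Setting these equal: −7p + 2 = 6p − 4 ⇒ −13p = -6 ⇒ p = 6/13, and the value is (-7)·(6/13) + 2 = -16/13.
For Column: with q = P(C1), equating III's and IV's payoffs gives −7q + 2 = 6q − 4 ⇒ q = 6/13.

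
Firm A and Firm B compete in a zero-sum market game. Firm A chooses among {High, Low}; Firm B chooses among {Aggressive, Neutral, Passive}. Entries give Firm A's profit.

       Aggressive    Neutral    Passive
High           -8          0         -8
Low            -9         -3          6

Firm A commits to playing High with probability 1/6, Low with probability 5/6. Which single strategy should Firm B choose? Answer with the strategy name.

If Firm B plays Aggressive, Firm A's expected payoff is (1/6)·(-8) + (5/6)·(-9) = -53/6.
If Firm B plays Neutral, Firm A's expected payoff is (1/6)·0 + (5/6)·(-3) = -5/2.
If Firm B plays Passive, Firm A's expected payoff is (1/6)·(-8) + (5/6)·6 = 11/3.
Firm B minimizes Firm A's payoff; the smallest is -53/6, so the best response is Aggressive.

Aggressive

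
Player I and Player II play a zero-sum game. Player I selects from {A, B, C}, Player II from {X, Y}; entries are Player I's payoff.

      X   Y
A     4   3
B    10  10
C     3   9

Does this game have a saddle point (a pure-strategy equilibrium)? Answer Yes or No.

Row minima: A → 3, B → 10, C → 3; maximin = 10.
Column maxima: X → 10, Y → 10; minimax = 10.
maximin = minimax = 10, so a saddle point exists.

Yes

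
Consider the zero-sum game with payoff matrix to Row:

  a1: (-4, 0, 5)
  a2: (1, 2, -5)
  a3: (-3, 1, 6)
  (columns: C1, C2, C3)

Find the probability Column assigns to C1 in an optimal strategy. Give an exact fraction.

11/15

Row minima: a1 → -4, a2 → -5, a3 → -3; maximin = -3.
Column maxima: C1 → 1, C2 → 2, C3 → 6; minimax = 1.
-3 ≠ 1, so there is no saddle point; optimal play is mixed.
a1 is strictly dominated by a3, so Row never plays it.
C2 is strictly dominated by C1 (it gives Row strictly more in every row), so Column never plays it.
On the remaining 2×2 (a2, a3 vs C1, C3):
Let Row play a2 with probability p. Expected payoff against C1: 1p + (-3)(1−p) = 4p − 3; against C3: (-5)p + 6(1−p) = −11p + 6.
Setting these equal: 4p − 3 = −11p + 6 ⇒ 15p = 9 ⇒ p = 3/5, and the value is (4)·(3/5) − 3 = -3/5.
For Column: with q = P(C1), equating a2's and a3's payoffs gives 6q − 5 = −9q + 6 ⇒ q = 11/15.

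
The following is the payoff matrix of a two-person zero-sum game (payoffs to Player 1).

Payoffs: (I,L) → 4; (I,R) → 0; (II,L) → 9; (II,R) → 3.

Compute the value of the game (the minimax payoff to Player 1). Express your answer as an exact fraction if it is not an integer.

3

Row minima: I → 0, II → 3; maximin = 3.
Column maxima: L → 9, R → 3; minimax = 3.
Since maximin = minimax = 3, there is a saddle point and the value is 3.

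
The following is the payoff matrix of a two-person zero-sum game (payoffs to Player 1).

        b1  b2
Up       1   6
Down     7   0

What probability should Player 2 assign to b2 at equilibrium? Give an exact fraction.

Row minima: Up → 1, Down → 0; maximin = 1.
Column maxima: b1 → 7, b2 → 6; minimax = 6.
1 ≠ 6, so there is no saddle point; optimal play is mixed.
Let Player 1 play Up with probability p. Expected payoff against b1: 1p + 7(1−p) = −6p + 7; against b2: 6p + 0(1−p) = 6p.
Setting these equal: −6p + 7 = 6p ⇒ −12p = -7 ⇒ p = 7/12, and the value is (-6)·(7/12) + 7 = 7/2.
For Player 2: with q = P(b1), equating Up's and Down's payoffs gives −5q + 6 = 7q ⇒ q = 1/2.

1/2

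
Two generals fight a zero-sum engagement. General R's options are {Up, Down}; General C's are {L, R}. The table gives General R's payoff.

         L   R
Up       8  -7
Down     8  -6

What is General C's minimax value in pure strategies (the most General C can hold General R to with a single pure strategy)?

-6

Column maxima: L → 8, R → -6.
The smallest of these is -6.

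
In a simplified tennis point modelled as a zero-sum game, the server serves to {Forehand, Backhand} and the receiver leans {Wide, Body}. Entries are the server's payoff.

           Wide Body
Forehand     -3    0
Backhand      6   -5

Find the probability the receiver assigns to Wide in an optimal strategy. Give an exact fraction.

5/14

Row minima: Forehand → -3, Backhand → -5; maximin = -3.
Column maxima: Wide → 6, Body → 0; minimax = 0.
-3 ≠ 0, so there is no saddle point; optimal play is mixed.
Let the server play Forehand with probability p. Expected payoff against Wide: (-3)p + 6(1−p) = −9p + 6; against Body: 0p + (-5)(1−p) = 5p − 5.
Setting these equal: −9p + 6 = 5p − 5 ⇒ −14p = -11 ⇒ p = 11/14, and the value is (-9)·(11/14) + 6 = -15/14.
For the receiver: with q = P(Wide), equating Forehand's and Backhand's payoffs gives −3q = 11q − 5 ⇒ q = 5/14.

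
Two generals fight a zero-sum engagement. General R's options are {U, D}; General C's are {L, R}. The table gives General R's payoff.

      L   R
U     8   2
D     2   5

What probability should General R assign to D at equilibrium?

Row minima: U → 2, D → 2; maximin = 2.
Column maxima: L → 8, R → 5; minimax = 5.
2 ≠ 5, so there is no saddle point; optimal play is mixed.
Let General R play U with probability p. Expected payoff against L: 8p + 2(1−p) = 6p + 2; against R: 2p + 5(1−p) = −3p + 5.
Setting these equal: 6p + 2 = −3p + 5 ⇒ 9p = 3 ⇒ p = 1/3, and the value is (6)·(1/3) + 2 = 4.
For General C: with q = P(L), equating U's and D's payoffs gives 6q + 2 = −3q + 5 ⇒ q = 1/3.

2/3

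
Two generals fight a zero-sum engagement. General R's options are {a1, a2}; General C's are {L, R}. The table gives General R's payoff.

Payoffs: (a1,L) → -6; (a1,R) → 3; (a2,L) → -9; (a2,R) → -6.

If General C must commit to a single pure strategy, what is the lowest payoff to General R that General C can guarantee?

-6

Column maxima: L → -6, R → 3.
The smallest of these is -6.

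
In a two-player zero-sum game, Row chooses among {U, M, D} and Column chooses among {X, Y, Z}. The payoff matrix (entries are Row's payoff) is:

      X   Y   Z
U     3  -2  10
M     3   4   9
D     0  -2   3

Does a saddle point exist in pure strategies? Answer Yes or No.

Row minima: U → -2, M → 3, D → -2; maximin = 3.
Column maxima: X → 3, Y → 4, Z → 10; minimax = 3.
maximin = minimax = 3, so a saddle point exists.

Yes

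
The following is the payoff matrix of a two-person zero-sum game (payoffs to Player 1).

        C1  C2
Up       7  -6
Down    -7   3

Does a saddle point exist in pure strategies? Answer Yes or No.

No

Row minima: Up → -6, Down → -7; maximin = -6.
Column maxima: C1 → 7, C2 → 3; minimax = 3.
-6 ≠ 3, so no pure-strategy equilibrium exists.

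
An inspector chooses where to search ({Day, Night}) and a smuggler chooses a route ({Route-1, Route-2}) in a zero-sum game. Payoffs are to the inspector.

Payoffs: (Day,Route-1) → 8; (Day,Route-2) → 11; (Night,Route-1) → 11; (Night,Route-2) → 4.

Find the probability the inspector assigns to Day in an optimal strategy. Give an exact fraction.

Row minima: Day → 8, Night → 4; maximin = 8.
Column maxima: Route-1 → 11, Route-2 → 11; minimax = 11.
8 ≠ 11, so there is no saddle point; optimal play is mixed.
Let the inspector play Day with probability p. Expected payoff against Route-1: 8p + 11(1−p) = −3p + 11; against Route-2: 11p + 4(1−p) = 7p + 4.
Setting these equal: −3p + 11 = 7p + 4 ⇒ −10p = -7 ⇒ p = 7/10, and the value is (-3)·(7/10) + 11 = 89/10.
For the smuggler: with q = P(Route-1), equating Day's and Night's payoffs gives −3q + 11 = 7q + 4 ⇒ q = 7/10.

7/10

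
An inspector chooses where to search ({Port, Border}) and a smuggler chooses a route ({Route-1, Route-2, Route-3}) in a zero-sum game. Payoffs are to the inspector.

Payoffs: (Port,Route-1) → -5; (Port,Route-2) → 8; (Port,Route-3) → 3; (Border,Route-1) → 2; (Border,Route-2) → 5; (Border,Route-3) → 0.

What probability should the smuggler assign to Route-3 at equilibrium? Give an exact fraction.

Row minima: Port → -5, Border → 0; maximin = 0.
Column maxima: Route-1 → 2, Route-2 → 8, Route-3 → 3; minimax = 2.
0 ≠ 2, so there is no saddle point; optimal play is mixed.
Route-2 is strictly dominated by Route-1 (it gives the inspector strictly more in every row), so the smuggler never plays it.
On the remaining 2×2 (Port, Border vs Route-1, Route-3):
Let the inspector play Port with probability p. Expected payoff against Route-1: (-5)p + 2(1−p) = −7p + 2; against Route-3: 3p + 0(1−p) = 3p.
Setting these equal: −7p + 2 = 3p ⇒ −10p = -2 ⇒ p = 1/5, and the value is (-7)·(1/5) + 2 = 3/5.
For the smuggler: with q = P(Route-1), equating Port's and Border's payoffs gives −8q + 3 = 2q ⇒ q = 3/10.

7/10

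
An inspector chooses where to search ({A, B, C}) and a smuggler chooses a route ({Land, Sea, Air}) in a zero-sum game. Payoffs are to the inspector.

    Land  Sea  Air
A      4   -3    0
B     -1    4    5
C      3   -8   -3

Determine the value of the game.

Row minima: A → -3, B → -1, C → -8; maximin = -1.
Column maxima: Land → 4, Sea → 4, Air → 5; minimax = 4.
-1 ≠ 4, so there is no saddle point; optimal play is mixed.
C is strictly dominated by A, so the inspector never plays it.
Air is strictly dominated by Sea (it gives the inspector strictly more in every row), so the smuggler never plays it.
On the remaining 2×2 (A, B vs Land, Sea):
Let the inspector play A with probability p. Expected payoff against Land: 4p + (-1)(1−p) = 5p − 1; against Sea: (-3)p + 4(1−p) = −7p + 4.
Setting these equal: 5p − 1 = −7p + 4 ⇒ 12p = 5 ⇒ p = 5/12, and the value is (5)·(5/12) − 1 = 13/12.
For the smuggler: with q = P(Land), equating A's and B's payoffs gives 7q − 3 = −5q + 4 ⇒ q = 7/12.

13/12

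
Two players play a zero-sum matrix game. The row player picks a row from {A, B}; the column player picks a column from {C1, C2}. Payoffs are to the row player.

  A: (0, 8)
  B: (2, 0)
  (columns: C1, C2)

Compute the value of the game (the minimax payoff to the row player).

8/5

Row minima: A → 0, B → 0; maximin = 0.
Column maxima: C1 → 2, C2 → 8; minimax = 2.
0 ≠ 2, so there is no saddle point; optimal play is mixed.
Let the row player play A with probability p. Expected payoff against C1: 0p + 2(1−p) = −2p + 2; against C2: 8p + 0(1−p) = 8p.
Setting these equal: −2p + 2 = 8p ⇒ −10p = -2 ⇒ p = 1/5, and the value is (-2)·(1/5) + 2 = 8/5.
For the column player: with q = P(C1), equating A's and B's payoffs gives −8q + 8 = 2q ⇒ q = 4/5.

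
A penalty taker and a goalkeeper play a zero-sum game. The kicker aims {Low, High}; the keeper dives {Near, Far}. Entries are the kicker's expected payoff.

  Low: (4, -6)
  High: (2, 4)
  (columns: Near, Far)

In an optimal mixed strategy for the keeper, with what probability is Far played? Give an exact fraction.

1/6

Row minima: Low → -6, High → 2; maximin = 2.
Column maxima: Near → 4, Far → 4; minimax = 4.
2 ≠ 4, so there is no saddle point; optimal play is mixed.
Let the kicker play Low with probability p. Expected payoff against Near: 4p + 2(1−p) = 2p + 2; against Far: (-6)p + 4(1−p) = −10p + 4.
Setting these equal: 2p + 2 = −10p + 4 ⇒ 12p = 2 ⇒ p = 1/6, and the value is (2)·(1/6) + 2 = 7/3.
For the keeper: with q = P(Near), equating Low's and High's payoffs gives 10q − 6 = −2q + 4 ⇒ q = 5/6.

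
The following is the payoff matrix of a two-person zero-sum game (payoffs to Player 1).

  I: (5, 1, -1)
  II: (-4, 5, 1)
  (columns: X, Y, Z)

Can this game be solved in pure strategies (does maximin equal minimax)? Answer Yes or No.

No

Row minima: I → -1, II → -4; maximin = -1.
Column maxima: X → 5, Y → 5, Z → 1; minimax = 1.
-1 ≠ 1, so no pure-strategy equilibrium exists.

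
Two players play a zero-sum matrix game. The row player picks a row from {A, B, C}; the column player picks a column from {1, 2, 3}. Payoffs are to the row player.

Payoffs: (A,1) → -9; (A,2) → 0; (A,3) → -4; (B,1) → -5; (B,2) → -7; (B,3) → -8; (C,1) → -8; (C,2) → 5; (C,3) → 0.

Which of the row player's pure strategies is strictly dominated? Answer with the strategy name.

A

C gives a strictly higher payoff than A against every column: -8 > -9, 5 > 0, 0 > -4.
So A is strictly dominated and the row player never plays it.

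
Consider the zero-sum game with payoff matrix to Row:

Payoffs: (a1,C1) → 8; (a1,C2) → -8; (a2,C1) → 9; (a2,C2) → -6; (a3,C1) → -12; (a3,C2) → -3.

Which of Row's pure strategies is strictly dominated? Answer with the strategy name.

a1

a2 gives a strictly higher payoff than a1 against every column: 9 > 8, -6 > -8.
So a1 is strictly dominated and Row never plays it.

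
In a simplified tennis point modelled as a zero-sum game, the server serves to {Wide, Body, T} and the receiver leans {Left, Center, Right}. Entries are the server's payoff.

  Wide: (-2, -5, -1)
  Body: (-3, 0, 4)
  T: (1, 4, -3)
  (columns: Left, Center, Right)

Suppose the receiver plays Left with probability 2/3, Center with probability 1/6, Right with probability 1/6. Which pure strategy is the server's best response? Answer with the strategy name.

T

Expected payoff of Wide: (2/3)·(-2) + (1/6)·(-5) + (1/6)·(-1) = -7/3.
Expected payoff of Body: (2/3)·(-3) + (1/6)·0 + (1/6)·4 = -4/3.
Expected payoff of T: (2/3)·1 + (1/6)·4 + (1/6)·(-3) = 5/6.
The largest is 5/6, so the server's best response is T.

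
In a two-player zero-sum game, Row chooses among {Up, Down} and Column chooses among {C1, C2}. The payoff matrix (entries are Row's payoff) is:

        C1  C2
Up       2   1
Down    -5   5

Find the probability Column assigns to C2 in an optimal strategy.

Row minima: Up → 1, Down → -5; maximin = 1.
Column maxima: C1 → 2, C2 → 5; minimax = 2.
1 ≠ 2, so there is no saddle point; optimal play is mixed.
Let Row play Up with probability p. Expected payoff against C1: 2p + (-5)(1−p) = 7p − 5; against C2: 1p + 5(1−p) = −4p + 5.
Setting these equal: 7p − 5 = −4p + 5 ⇒ 11p = 10 ⇒ p = 10/11, and the value is (7)·(10/11) − 5 = 15/11.
For Column: with q = P(C1), equating Up's and Down's payoffs gives q + 1 = −10q + 5 ⇒ q = 4/11.

7/11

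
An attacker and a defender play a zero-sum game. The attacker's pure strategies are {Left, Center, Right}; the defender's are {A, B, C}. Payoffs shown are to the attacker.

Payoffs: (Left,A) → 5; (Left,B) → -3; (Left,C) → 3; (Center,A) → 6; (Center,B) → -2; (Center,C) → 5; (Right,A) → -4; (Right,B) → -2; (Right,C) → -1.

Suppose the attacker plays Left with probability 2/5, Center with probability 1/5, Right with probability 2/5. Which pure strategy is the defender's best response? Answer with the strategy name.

If the defender plays A, the attacker's expected payoff is (2/5)·5 + (1/5)·6 + (2/5)·(-4) = 8/5.
If the defender plays B, the attacker's expected payoff is (2/5)·(-3) + (1/5)·(-2) + (2/5)·(-2) = -12/5.
If the defender plays C, the attacker's expected payoff is (2/5)·3 + (1/5)·5 + (2/5)·(-1) = 9/5.
The defender minimizes the attacker's payoff; the smallest is -12/5, so the best response is B.

B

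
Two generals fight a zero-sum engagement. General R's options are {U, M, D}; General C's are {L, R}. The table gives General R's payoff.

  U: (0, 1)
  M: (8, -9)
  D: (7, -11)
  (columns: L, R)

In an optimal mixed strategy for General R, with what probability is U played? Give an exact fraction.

Row minima: U → 0, M → -9, D → -11; maximin = 0.
Column maxima: L → 8, R → 1; minimax = 1.
0 ≠ 1, so there is no saddle point; optimal play is mixed.
D is strictly dominated by M, so General R never plays it.
On the remaining 2×2 (U, M vs L, R):
Let General R play U with probability p. Expected payoff against L: 0p + 8(1−p) = −8p + 8; against R: 1p + (-9)(1−p) = 10p − 9.
Setting these equal: −8p + 8 = 10p − 9 ⇒ −18p = -17 ⇒ p = 17/18, and the value is (-8)·(17/18) + 8 = 4/9.
For General C: with q = P(L), equating U's and M's payoffs gives −q + 1 = 17q − 9 ⇒ q = 5/9.

17/18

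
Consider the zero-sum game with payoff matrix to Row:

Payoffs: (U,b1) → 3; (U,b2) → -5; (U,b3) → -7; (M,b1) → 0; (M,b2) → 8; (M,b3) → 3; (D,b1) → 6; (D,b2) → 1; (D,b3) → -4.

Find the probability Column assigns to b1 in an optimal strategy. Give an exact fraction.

7/13

Row minima: U → -7, M → 0, D → -4; maximin = 0.
Column maxima: b1 → 6, b2 → 8, b3 → 3; minimax = 3.
0 ≠ 3, so there is no saddle point; optimal play is mixed.
U is strictly dominated by D, so Row never plays it.
b2 is strictly dominated by b3 (it gives Row strictly more in every row), so Column never plays it.
On the remaining 2×2 (M, D vs b1, b3):
Let Row play M with probability p. Expected payoff against b1: 0p + 6(1−p) = −6p + 6; against b3: 3p + (-4)(1−p) = 7p − 4.
Setting these equal: −6p + 6 = 7p − 4 ⇒ −13p = -10 ⇒ p = 10/13, and the value is (-6)·(10/13) + 6 = 18/13.
For Column: with q = P(b1), equating M's and D's payoffs gives −3q + 3 = 10q − 4 ⇒ q = 7/13.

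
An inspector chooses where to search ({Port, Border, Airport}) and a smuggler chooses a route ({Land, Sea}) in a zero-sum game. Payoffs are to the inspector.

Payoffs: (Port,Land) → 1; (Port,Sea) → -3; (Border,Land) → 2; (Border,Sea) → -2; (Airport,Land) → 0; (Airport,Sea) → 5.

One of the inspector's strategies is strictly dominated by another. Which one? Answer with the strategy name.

Port

Border gives a strictly higher payoff than Port against every column: 2 > 1, -2 > -3.
So Port is strictly dominated and the inspector never plays it.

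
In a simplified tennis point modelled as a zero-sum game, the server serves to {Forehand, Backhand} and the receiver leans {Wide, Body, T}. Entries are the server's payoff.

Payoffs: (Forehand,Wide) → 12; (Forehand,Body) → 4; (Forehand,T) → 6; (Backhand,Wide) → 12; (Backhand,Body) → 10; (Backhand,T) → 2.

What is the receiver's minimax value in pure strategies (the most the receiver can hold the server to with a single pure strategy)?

Column maxima: Wide → 12, Body → 10, T → 6.
The smallest of these is 6.

6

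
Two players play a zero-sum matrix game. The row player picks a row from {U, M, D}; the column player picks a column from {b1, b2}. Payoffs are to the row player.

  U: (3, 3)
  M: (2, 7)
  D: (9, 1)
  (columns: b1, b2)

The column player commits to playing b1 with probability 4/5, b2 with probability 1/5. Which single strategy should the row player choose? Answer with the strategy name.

Expected payoff of U: (4/5)·3 + (1/5)·3 = 3.
Expected payoff of M: (4/5)·2 + (1/5)·7 = 3.
Expected payoff of D: (4/5)·9 + (1/5)·1 = 37/5.
The largest is 37/5, so the row player's best response is D.

D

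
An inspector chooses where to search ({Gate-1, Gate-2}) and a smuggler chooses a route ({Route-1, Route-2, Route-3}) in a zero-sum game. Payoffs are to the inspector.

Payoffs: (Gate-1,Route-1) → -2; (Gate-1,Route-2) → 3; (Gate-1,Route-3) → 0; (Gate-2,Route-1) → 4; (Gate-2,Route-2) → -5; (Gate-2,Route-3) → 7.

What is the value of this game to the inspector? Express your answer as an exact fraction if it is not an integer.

1/7

Row minima: Gate-1 → -2, Gate-2 → -5; maximin = -2.
Column maxima: Route-1 → 4, Route-2 → 3, Route-3 → 7; minimax = 3.
-2 ≠ 3, so there is no saddle point; optimal play is mixed.
Route-3 is strictly dominated by Route-1 (it gives the inspector strictly more in every row), so the smuggler never plays it.
On the remaining 2×2 (Gate-1, Gate-2 vs Route-1, Route-2):
Let the inspector play Gate-1 with probability p. Expected payoff against Route-1: (-2)p + 4(1−p) = −6p + 4; against Route-2: 3p + (-5)(1−p) = 8p − 5.
Setting these equal: −6p + 4 = 8p − 5 ⇒ −14p = -9 ⇒ p = 9/14, and the value is (-6)·(9/14) + 4 = 1/7.
For the smuggler: with q = P(Route-1), equating Gate-1's and Gate-2's payoffs gives −5q + 3 = 9q − 5 ⇒ q = 4/7.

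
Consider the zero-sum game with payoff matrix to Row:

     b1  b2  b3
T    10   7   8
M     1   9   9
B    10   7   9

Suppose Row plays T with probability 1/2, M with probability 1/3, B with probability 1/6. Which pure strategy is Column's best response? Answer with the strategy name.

If Column plays b1, Row's expected payoff is (1/2)·10 + (1/3)·1 + (1/6)·10 = 7.
If Column plays b2, Row's expected payoff is (1/2)·7 + (1/3)·9 + (1/6)·7 = 23/3.
If Column plays b3, Row's expected payoff is (1/2)·8 + (1/3)·9 + (1/6)·9 = 17/2.
Column minimizes Row's payoff; the smallest is 7, so the best response is b1.

b1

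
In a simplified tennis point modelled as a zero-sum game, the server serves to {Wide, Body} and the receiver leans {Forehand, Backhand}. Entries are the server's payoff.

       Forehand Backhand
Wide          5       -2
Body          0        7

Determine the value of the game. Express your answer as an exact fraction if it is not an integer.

5/2

Row minima: Wide → -2, Body → 0; maximin = 0.
Column maxima: Forehand → 5, Backhand → 7; minimax = 5.
0 ≠ 5, so there is no saddle point; optimal play is mixed.
Let the server play Wide with probability p. Expected payoff against Forehand: 5p + 0(1−p) = 5p; against Backhand: (-2)p + 7(1−p) = −9p + 7.
Setting these equal: 5p = −9p + 7 ⇒ 14p = 7 ⇒ p = 1/2, and the value is (5)·(1/2) = 5/2.
For the receiver: with q = P(Forehand), equating Wide's and Body's payoffs gives 7q − 2 = −7q + 7 ⇒ q = 9/14.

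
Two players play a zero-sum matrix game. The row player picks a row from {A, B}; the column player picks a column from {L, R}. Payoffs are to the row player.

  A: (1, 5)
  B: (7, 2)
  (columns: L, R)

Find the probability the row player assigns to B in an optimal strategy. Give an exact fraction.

4/9

Row minima: A → 1, B → 2; maximin = 2.
Column maxima: L → 7, R → 5; minimax = 5.
2 ≠ 5, so there is no saddle point; optimal play is mixed.
Let the row player play A with probability p. Expected payoff against L: 1p + 7(1−p) = −6p + 7; against R: 5p + 2(1−p) = 3p + 2.
Setting these equal: −6p + 7 = 3p + 2 ⇒ −9p = -5 ⇒ p = 5/9, and the value is (-6)·(5/9) + 7 = 11/3.
For the column player: with q = P(L), equating A's and B's payoffs gives −4q + 5 = 5q + 2 ⇒ q = 1/3.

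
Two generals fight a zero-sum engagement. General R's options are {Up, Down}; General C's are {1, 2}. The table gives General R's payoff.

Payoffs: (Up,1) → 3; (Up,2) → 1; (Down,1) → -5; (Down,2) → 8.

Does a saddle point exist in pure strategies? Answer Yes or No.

No

Row minima: Up → 1, Down → -5; maximin = 1.
Column maxima: 1 → 3, 2 → 8; minimax = 3.
1 ≠ 3, so no pure-strategy equilibrium exists.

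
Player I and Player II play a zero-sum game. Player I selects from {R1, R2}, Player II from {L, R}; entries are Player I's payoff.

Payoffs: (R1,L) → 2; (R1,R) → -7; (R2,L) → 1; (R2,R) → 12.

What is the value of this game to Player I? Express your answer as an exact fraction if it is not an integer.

31/20

Row minima: R1 → -7, R2 → 1; maximin = 1.
Column maxima: L → 2, R → 12; minimax = 2.
1 ≠ 2, so there is no saddle point; optimal play is mixed.
Let Player I play R1 with probability p. Expected payoff against L: 2p + 1(1−p) = p + 1; against R: (-7)p + 12(1−p) = −19p + 12.
Setting these equal: p + 1 = −19p + 12 ⇒ 20p = 11 ⇒ p = 11/20, and the value is (1)·(11/20) + 1 = 31/20.
For Player II: with q = P(L), equating R1's and R2's payoffs gives 9q − 7 = −11q + 12 ⇒ q = 19/20.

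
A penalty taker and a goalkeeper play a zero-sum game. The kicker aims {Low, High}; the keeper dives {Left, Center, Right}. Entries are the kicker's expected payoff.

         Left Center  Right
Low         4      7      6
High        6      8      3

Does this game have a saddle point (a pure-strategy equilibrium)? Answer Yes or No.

No

Row minima: Low → 4, High → 3; maximin = 4.
Column maxima: Left → 6, Center → 8, Right → 6; minimax = 6.
4 ≠ 6, so no pure-strategy equilibrium exists.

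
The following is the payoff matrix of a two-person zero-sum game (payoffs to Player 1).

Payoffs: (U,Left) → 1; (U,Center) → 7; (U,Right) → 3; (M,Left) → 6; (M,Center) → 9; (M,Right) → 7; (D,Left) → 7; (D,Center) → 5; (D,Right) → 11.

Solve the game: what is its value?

Row minima: U → 1, M → 6, D → 5; maximin = 6.
Column maxima: Left → 7, Center → 9, Right → 11; minimax = 7.
6 ≠ 7, so there is no saddle point; optimal play is mixed.
U is strictly dominated by M, so Player 1 never plays it.
Right is strictly dominated by Left (it gives Player 1 strictly more in every row), so Player 2 never plays it.
On the remaining 2×2 (M, D vs Left, Center):
Let Player 1 play M with probability p. Expected payoff against Left: 6p + 7(1−p) = −p + 7; against Center: 9p + 5(1−p) = 4p + 5.
Setting these equal: −p + 7 = 4p + 5 ⇒ −5p = -2 ⇒ p = 2/5, and the value is (-1)·(2/5) + 7 = 33/5.
For Player 2: with q = P(Left), equating M's and D's payoffs gives −3q + 9 = 2q + 5 ⇒ q = 4/5.

33/5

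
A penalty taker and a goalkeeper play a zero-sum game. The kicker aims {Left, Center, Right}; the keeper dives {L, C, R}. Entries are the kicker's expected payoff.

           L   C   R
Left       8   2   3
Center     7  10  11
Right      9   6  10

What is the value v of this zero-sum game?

Row minima: Left → 2, Center → 7, Right → 6; maximin = 7.
Column maxima: L → 9, C → 10, R → 11; minimax = 9.
7 ≠ 9, so there is no saddle point; optimal play is mixed.
Left is strictly dominated by Right, so the kicker never plays it.
With Left eliminated, R is strictly dominated by L (it gives the kicker strictly more in every remaining row), so the keeper never plays it.
On the remaining 2×2 (Center, Right vs L, C):
Let the kicker play Center with probability p. Expected payoff against L: 7p + 9(1−p) = −2p + 9; against C: 10p + 6(1−p) = 4p + 6.
Setting these equal: −2p + 9 = 4p + 6 ⇒ −6p = -3 ⇒ p = 1/2, and the value is (-2)·(1/2) + 9 = 8.
For the keeper: with q = P(L), equating Center's and Right's payoffs gives −3q + 10 = 3q + 6 ⇒ q = 2/3.

8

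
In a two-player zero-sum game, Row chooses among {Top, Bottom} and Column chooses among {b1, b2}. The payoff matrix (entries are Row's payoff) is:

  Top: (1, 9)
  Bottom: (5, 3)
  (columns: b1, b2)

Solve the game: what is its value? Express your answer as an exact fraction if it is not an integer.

21/5

Row minima: Top → 1, Bottom → 3; maximin = 3.
Column maxima: b1 → 5, b2 → 9; minimax = 5.
3 ≠ 5, so there is no saddle point; optimal play is mixed.
Let Row play Top with probability p. Expected payoff against b1: 1p + 5(1−p) = −4p + 5; against b2: 9p + 3(1−p) = 6p + 3.
Setting these equal: −4p + 5 = 6p + 3 ⇒ −10p = -2 ⇒ p = 1/5, and the value is (-4)·(1/5) + 5 = 21/5.
For Column: with q = P(b1), equating Top's and Bottom's payoffs gives −8q + 9 = 2q + 3 ⇒ q = 3/5.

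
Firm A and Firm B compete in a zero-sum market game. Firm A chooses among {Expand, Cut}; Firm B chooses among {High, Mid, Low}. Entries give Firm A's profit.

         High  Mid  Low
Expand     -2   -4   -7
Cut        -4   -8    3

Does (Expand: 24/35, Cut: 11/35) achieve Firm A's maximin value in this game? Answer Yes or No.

No

Against High this mix gives (24/35)·(-2) + (11/35)·(-4) = -92/35.
Against Mid this mix gives (24/35)·(-4) + (11/35)·(-8) = -184/35.
Against Low this mix gives (24/35)·(-7) + (11/35)·3 = -27/7.
Firm B will play Mid, holding Firm A to -184/35. Shifting weight toward the row that does better against Mid would raise this floor (the equalizing mix achieves -34/7 against both Mid and Low), so the proposed strategy is not optimal.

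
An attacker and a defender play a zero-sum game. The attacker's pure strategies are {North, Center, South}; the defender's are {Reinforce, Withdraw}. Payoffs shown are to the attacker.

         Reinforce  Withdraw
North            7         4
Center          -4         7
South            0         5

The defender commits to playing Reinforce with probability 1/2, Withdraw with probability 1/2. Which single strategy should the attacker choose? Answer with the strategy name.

Expected payoff of North: (1/2)·7 + (1/2)·4 = 11/2.
Expected payoff of Center: (1/2)·(-4) + (1/2)·7 = 3/2.
Expected payoff of South: (1/2)·0 + (1/2)·5 = 5/2.
The largest is 11/2, so the attacker's best response is North.

North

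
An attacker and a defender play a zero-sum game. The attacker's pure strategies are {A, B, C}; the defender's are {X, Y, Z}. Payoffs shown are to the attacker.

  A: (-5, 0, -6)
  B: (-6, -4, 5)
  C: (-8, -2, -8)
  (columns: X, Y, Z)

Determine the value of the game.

Row minima: A → -6, B → -6, C → -8; maximin = -6.
Column maxima: X → -5, Y → 0, Z → 5; minimax = -5.
-6 ≠ -5, so there is no saddle point; optimal play is mixed.
C is strictly dominated by A, so the attacker never plays it.
Y is strictly dominated by X (it gives the attacker strictly more in every row), so the defender never plays it.
On the remaining 2×2 (A, B vs X, Z):
Let the attacker play A with probability p. Expected payoff against X: (-5)p + (-6)(1−p) = p − 6; against Z: (-6)p + 5(1−p) = −11p + 5.
Setting these equal: p − 6 = −11p + 5 ⇒ 12p = 11 ⇒ p = 11/12, and the value is (1)·(11/12) − 6 = -61/12.
For the defender: with q = P(X), equating A's and B's payoffs gives q − 6 = −11q + 5 ⇒ q = 11/12.

-61/12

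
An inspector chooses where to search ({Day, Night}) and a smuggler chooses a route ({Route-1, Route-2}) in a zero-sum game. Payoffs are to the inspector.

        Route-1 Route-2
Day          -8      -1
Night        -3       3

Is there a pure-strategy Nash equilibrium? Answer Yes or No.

Row minima: Day → -8, Night → -3; maximin = -3.
Column maxima: Route-1 → -3, Route-2 → 3; minimax = -3.
maximin = minimax = -3, so a saddle point exists.

Yes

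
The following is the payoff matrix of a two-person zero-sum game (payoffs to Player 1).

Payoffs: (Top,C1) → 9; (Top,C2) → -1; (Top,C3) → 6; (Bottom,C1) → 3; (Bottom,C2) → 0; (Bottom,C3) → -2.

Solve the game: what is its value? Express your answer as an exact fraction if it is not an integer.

Row minima: Top → -1, Bottom → -2; maximin = -1.
Column maxima: C1 → 9, C2 → 0, C3 → 6; minimax = 0.
-1 ≠ 0, so there is no saddle point; optimal play is mixed.
C1 is strictly dominated by C2 (it gives Player 1 strictly more in every row), so Player 2 never plays it.
On the remaining 2×2 (Top, Bottom vs C2, C3):
Let Player 1 play Top with probability p. Expected payoff against C2: (-1)p + 0(1−p) = −p; against C3: 6p + (-2)(1−p) = 8p − 2.
Setting these equal: −p = 8p − 2 ⇒ −9p = -2 ⇒ p = 2/9, and the value is (-1)·(2/9) = -2/9.
For Player 2: with q = P(C2), equating Top's and Bottom's payoffs gives −7q + 6 = 2q − 2 ⇒ q = 8/9.

-2/9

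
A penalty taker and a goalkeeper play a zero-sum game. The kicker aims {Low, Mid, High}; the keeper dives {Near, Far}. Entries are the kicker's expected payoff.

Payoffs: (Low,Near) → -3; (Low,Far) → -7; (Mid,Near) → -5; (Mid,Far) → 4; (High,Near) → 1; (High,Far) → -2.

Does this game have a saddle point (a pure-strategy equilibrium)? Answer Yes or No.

Row minima: Low → -7, Mid → -5, High → -2; maximin = -2.
Column maxima: Near → 1, Far → 4; minimax = 1.
-2 ≠ 1, so no pure-strategy equilibrium exists.

No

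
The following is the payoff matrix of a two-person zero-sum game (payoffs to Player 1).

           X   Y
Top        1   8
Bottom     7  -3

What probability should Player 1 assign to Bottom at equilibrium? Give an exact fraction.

7/17

Row minima: Top → 1, Bottom → -3; maximin = 1.
Column maxima: X → 7, Y → 8; minimax = 7.
1 ≠ 7, so there is no saddle point; optimal play is mixed.
Let Player 1 play Top with probability p. Expected payoff against X: 1p + 7(1−p) = −6p + 7; against Y: 8p + (-3)(1−p) = 11p − 3.
Setting these equal: −6p + 7 = 11p − 3 ⇒ −17p = -10 ⇒ p = 10/17, and the value is (-6)·(10/17) + 7 = 59/17.
For Player 2: with q = P(X), equating Top's and Bottom's payoffs gives −7q + 8 = 10q − 3 ⇒ q = 11/17.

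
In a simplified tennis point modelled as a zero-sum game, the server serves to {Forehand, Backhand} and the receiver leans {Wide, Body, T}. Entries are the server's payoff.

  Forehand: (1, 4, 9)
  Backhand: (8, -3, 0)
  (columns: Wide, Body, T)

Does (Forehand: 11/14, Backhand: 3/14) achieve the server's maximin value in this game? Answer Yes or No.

Against Wide this mix gives (11/14)·1 + (3/14)·8 = 5/2.
Against Body this mix gives (11/14)·4 + (3/14)·(-3) = 5/2.
Against T this mix gives (11/14)·9 + (3/14)·0 = 99/14.
All of the receiver's active replies (Wide, Body) yield 5/2, and no column does worse for the server. The mix makes the receiver indifferent and guarantees 5/2, so it is optimal.

Yes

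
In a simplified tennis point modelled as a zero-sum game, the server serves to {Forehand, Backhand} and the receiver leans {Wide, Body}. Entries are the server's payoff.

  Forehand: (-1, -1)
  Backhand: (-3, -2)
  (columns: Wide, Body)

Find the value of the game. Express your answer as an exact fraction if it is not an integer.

-1

Row minima: Forehand → -1, Backhand → -3; maximin = -1.
Column maxima: Wide → -1, Body → -1; minimax = -1.
Since maximin = minimax = -1, there is a saddle point and the value is -1.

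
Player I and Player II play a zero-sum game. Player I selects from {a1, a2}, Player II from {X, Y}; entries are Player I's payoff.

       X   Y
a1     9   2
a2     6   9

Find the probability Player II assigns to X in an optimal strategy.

Row minima: a1 → 2, a2 → 6; maximin = 6.
Column maxima: X → 9, Y → 9; minimax = 9.
6 ≠ 9, so there is no saddle point; optimal play is mixed.
Let Player I play a1 with probability p. Expected payoff against X: 9p + 6(1−p) = 3p + 6; against Y: 2p + 9(1−p) = −7p + 9.
Setting these equal: 3p + 6 = −7p + 9 ⇒ 10p = 3 ⇒ p = 3/10, and the value is (3)·(3/10) + 6 = 69/10.
For Player II: with q = P(X), equating a1's and a2's payoffs gives 7q + 2 = −3q + 9 ⇒ q = 7/10.

7/10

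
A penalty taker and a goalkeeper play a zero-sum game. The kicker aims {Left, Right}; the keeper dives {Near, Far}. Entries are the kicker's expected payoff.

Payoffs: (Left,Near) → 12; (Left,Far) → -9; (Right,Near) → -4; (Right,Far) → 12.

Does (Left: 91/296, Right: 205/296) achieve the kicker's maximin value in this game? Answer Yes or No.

Against Near this mix gives (91/296)·12 + (205/296)·(-4) = 34/37.
Against Far this mix gives (91/296)·(-9) + (205/296)·12 = 1641/296.
The keeper will play Near, holding the kicker to 34/37. Shifting weight toward the row that does better against Near would raise this floor (the equalizing mix achieves 108/37 against both Near and Far), so the proposed strategy is not optimal.

No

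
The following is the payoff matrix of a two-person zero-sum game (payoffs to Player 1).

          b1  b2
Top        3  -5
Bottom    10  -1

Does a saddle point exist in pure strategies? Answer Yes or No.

Yes

Row minima: Top → -5, Bottom → -1; maximin = -1.
Column maxima: b1 → 10, b2 → -1; minimax = -1.
maximin = minimax = -1, so a saddle point exists.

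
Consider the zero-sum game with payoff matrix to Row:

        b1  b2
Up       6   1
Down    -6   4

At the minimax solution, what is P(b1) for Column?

1/5

Row minima: Up → 1, Down → -6; maximin = 1.
Column maxima: b1 → 6, b2 → 4; minimax = 4.
1 ≠ 4, so there is no saddle point; optimal play is mixed.
Let Row play Up with probability p. Expected payoff against b1: 6p + (-6)(1−p) = 12p − 6; against b2: 1p + 4(1−p) = −3p + 4.
Setting these equal: 12p − 6 = −3p + 4 ⇒ 15p = 10 ⇒ p = 2/3, and the value is (12)·(2/3) − 6 = 2.
For Column: with q = P(b1), equating Up's and Down's payoffs gives 5q + 1 = −10q + 4 ⇒ q = 1/5.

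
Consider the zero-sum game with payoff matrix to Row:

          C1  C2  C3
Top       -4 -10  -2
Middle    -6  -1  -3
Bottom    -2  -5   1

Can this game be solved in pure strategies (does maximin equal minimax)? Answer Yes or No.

No

Row minima: Top → -10, Middle → -6, Bottom → -5; maximin = -5.
Column maxima: C1 → -2, C2 → -1, C3 → 1; minimax = -2.
-5 ≠ -2, so no pure-strategy equilibrium exists.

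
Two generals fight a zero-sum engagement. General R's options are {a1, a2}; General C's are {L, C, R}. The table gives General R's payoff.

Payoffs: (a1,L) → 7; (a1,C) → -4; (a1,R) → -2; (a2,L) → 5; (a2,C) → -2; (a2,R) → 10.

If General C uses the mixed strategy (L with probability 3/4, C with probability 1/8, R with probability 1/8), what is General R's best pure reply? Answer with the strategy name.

a2

Expected payoff of a1: (3/4)·7 + (1/8)·(-4) + (1/8)·(-2) = 9/2.
Expected payoff of a2: (3/4)·5 + (1/8)·(-2) + (1/8)·10 = 19/4.
The largest is 19/4, so General R's best response is a2.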